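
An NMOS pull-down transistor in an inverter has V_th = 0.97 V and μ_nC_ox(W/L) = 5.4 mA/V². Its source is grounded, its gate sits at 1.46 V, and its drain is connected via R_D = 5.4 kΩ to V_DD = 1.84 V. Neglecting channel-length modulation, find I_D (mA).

V_GS = V_G = 1.46 V, so V_ov = 1.46 − 0.97 = 0.49 V.
Assume saturation: I_D = ½ k_n V_ov² = 0.5 × 5.4 × 0.49² = 0.648 mA, giving V_DS = V_DD − I_D R_D = 1.84 − 0.648 × 5.4 = -1.66 V.
But -1.66 V < V_ov = 0.49 V, so the device is actually in triode.
In triode I_D = k_n[V_ov V_DS − ½ V_DS²] and I_D = (V_DD − V_DS)/R_D. Equating: 14.6 V_DS² − 15.29 V_DS + 1.84 = 0, giving V_DS = 0.139 V (the root below V_ov).
I_D = (1.84 − 0.139) / 5.4 = 0.315 mA.

I_D = 0.315 mA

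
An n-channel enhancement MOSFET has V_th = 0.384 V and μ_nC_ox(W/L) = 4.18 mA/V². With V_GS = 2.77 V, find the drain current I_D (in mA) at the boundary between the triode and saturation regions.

I_D = 11.9 mA

At the boundary V_DS = V_ov = V_GS − V_th = 2.77 − 0.384 = 2.39 V.
I_D = ½ k_n V_ov² = 0.5 × 4.18 × 2.39² = 11.9 mA.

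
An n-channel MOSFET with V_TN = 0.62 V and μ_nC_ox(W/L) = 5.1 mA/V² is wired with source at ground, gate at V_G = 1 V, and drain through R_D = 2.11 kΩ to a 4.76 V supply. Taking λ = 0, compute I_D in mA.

V_GS = V_G = 1 V, so V_ov = 1 − 0.62 = 0.38 V.
Assume saturation: I_D = ½ k_n V_ov² = 0.5 × 5.1 × 0.38² = 0.368 mA, giving V_DS = V_DD − I_D R_D = 4.76 − 0.368 × 2.11 = 3.98 V.
V_DS = 3.98 V ≥ V_ov = 0.38 V, confirming saturation.

I_D = 0.368 mA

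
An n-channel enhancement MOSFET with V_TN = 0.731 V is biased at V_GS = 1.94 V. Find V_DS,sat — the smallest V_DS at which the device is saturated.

V_DS,sat = 1.21 V

The boundary between triode and saturation is V_DS = V_GS − V_TN = V_ov.
V_ov = 1.94 − 0.731 = 1.21 V.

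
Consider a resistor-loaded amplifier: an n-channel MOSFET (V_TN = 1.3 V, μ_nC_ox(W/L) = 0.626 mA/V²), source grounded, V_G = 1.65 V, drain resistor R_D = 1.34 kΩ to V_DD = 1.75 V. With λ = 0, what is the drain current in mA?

V_GS = V_G = 1.65 V, so V_ov = 1.65 − 1.3 = 0.35 V.
Assume saturation: I_D = ½ k_n V_ov² = 0.5 × 0.626 × 0.35² = 0.0383 mA, giving V_DS = V_DD − I_D R_D = 1.75 − 0.0383 × 1.34 = 1.7 V.
V_DS = 1.7 V ≥ V_ov = 0.35 V, confirming saturation.

I_D = 0.0383 mA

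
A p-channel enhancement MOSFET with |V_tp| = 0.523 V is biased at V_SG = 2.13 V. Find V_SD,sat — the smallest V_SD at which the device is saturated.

The boundary between triode and saturation is V_SD = V_SG − |V_tp| = V_ov.
V_ov = 2.13 − 0.523 = 1.61 V.

V_SD,sat = 1.61 V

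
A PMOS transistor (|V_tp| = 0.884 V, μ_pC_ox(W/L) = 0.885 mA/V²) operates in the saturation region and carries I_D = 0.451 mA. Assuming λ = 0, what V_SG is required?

V_SG = 1.89 V

In saturation I_D = ½ k_p (V_SG − |V_tp|)², so V_SG − |V_tp| = √(2 I_D / k_p) = √(2 × 0.451 / 0.885) = 1.01 V.
V_SG = 0.884 + 1.01 = 1.89 V.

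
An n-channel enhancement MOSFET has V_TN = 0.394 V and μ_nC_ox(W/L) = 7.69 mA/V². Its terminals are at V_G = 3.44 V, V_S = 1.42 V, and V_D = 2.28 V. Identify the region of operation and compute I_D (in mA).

V_GS = V_G − V_S = 3.44 − 1.42 = 2.02 V; V_DS = V_D − V_S = 2.28 − 1.42 = 0.86 V.
V_ov = V_GS − V_TN = 2.02 − 0.394 = 1.63 V.
Since V_DS = 0.86 V < V_ov = 1.63 V, the device is in the triode region.
I_D = k_n [V_ov · V_DS − ½ V_DS²] = 7.69 × [1.63 × 0.86 − 0.5 × 0.86²] = 7.91 mA.

Triode; I_D = 7.91 mA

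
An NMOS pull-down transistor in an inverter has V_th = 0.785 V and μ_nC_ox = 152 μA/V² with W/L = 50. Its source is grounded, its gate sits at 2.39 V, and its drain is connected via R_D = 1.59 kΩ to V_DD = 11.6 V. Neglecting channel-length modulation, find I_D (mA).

I_D = 6.84 mA

V_GS = V_G = 2.39 V, so V_ov = 2.39 − 0.785 = 1.6 V.
k_n = μ_nC_ox · (W/L) = 7.6 mA/V².
Assume saturation: I_D = ½ k_n V_ov² = 0.5 × 7.6 × 1.6² = 9.79 mA, giving V_DS = V_DD − I_D R_D = 11.6 − 9.79 × 1.59 = -3.96 V.
But -3.96 V < V_ov = 1.6 V, so the device is actually in triode.
In triode I_D = k_n[V_ov V_DS − ½ V_DS²] and I_D = (V_DD − V_DS)/R_D. Equating: 6.04 V_DS² − 20.39 V_DS + 11.6 = 0, giving V_DS = 0.724 V (the root below V_ov).
I_D = (11.6 − 0.724) / 1.59 = 6.84 mA.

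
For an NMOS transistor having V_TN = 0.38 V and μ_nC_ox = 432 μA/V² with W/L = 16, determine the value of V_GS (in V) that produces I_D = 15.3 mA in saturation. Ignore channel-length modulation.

V_GS = 2.48 V

k_n = μ_nC_ox · (W/L) = 6.912 mA/V².
In saturation I_D = ½ k_n (V_GS − V_TN)², so V_GS − V_TN = √(2 I_D / k_n) = √(2 × 15.3 / 6.912) = 2.1 V.
V_GS = 0.38 + 2.1 = 2.48 V.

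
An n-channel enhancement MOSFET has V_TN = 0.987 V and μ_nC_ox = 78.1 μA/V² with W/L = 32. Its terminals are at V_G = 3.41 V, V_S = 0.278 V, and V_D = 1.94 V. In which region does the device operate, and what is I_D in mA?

Triode; I_D = 5.46 mA

V_GS = V_G − V_S = 3.41 − 0.278 = 3.13 V; V_DS = V_D − V_S = 1.94 − 0.278 = 1.66 V.
k_n = μ_nC_ox · (W/L) = 2.499 mA/V².
V_ov = V_GS − V_TN = 3.13 − 0.987 = 2.15 V.
Since V_DS = 1.66 V < V_ov = 2.15 V, the device is in the triode region.
I_D = k_n [V_ov · V_DS − ½ V_DS²] = 2.499 × [2.15 × 1.66 − 0.5 × 1.66²] = 5.46 mA.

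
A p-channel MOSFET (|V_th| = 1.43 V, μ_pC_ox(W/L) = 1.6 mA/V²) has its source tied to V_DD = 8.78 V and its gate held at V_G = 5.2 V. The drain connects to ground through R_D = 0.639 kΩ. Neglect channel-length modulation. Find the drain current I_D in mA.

I_D = 3.70 mA

V_SG = V_DD − V_G = 8.78 − 5.2 = 3.58 V, so V_ov = 3.58 − 1.43 = 2.15 V.
Assume saturation: I_D = ½ k_p V_ov² = 0.5 × 1.6 × 2.15² = 3.7 mA, giving V_SD = V_DD − I_D R_D = 8.78 − 3.7 × 0.639 = 6.42 V.
V_SD = 6.42 V ≥ V_ov = 2.15 V, confirming saturation.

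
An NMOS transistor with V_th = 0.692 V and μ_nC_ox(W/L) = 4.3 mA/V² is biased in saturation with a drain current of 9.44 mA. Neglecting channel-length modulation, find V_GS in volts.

In saturation I_D = ½ k_n (V_GS − V_th)², so V_GS − V_th = √(2 I_D / k_n) = √(2 × 9.44 / 4.3) = 2.1 V.
V_GS = 0.692 + 2.1 = 2.79 V.

V_GS = 2.79 V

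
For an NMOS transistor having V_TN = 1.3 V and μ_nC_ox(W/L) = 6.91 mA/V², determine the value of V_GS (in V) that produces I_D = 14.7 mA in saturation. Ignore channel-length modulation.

In saturation I_D = ½ k_n (V_GS − V_TN)², so V_GS − V_TN = √(2 I_D / k_n) = √(2 × 14.7 / 6.91) = 2.06 V.
V_GS = 1.3 + 2.06 = 3.36 V.

V_GS = 3.36 V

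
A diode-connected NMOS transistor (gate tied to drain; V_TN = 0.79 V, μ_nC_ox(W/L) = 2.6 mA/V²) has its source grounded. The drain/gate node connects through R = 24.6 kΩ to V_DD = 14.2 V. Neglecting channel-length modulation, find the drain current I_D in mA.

With gate tied to drain, V_GS = V_DS ≥ V_GS − V_TN, so the device is in saturation.
KCL at the drain: ½ k_n (V_GS − V_TN)² = (V_DD − V_GS)/R.
Let x = V_GS − 0.79. Then 32 x² + x − 13.41 = 0, giving x = 0.632 V (positive root), so V_GS = 1.42 V.
I_D = (V_DD − V_GS)/R = (14.2 − 1.42) / 24.6 = 0.519 mA.

I_D = 0.519 mA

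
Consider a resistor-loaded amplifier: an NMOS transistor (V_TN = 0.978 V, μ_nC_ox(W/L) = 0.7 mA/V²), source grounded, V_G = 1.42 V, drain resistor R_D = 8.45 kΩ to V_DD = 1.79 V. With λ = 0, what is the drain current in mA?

V_GS = V_G = 1.42 V, so V_ov = 1.42 − 0.978 = 0.442 V.
Assume saturation: I_D = ½ k_n V_ov² = 0.5 × 0.7 × 0.442² = 0.0684 mA, giving V_DS = V_DD − I_D R_D = 1.79 − 0.0684 × 8.45 = 1.21 V.
V_DS = 1.21 V ≥ V_ov = 0.442 V, confirming saturation.

I_D = 0.0684 mA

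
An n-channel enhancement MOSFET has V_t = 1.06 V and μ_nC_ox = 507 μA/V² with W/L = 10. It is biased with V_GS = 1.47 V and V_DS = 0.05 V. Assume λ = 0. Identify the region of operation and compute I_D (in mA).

k_n = μ_nC_ox · (W/L) = 5.07 mA/V².
V_ov = V_GS − V_t = 1.47 − 1.06 = 0.41 V.
Since V_DS = 0.05 V < V_ov = 0.41 V, the device is in the triode region.
I_D = k_n [V_ov · V_DS − ½ V_DS²] = 5.07 × [0.41 × 0.05 − 0.5 × 0.05²] = 0.0976 mA.

Triode; I_D = 0.0976 mA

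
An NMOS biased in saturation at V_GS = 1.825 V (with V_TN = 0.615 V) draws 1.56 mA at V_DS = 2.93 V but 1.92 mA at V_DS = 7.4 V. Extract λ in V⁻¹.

With V_GS fixed, I_D ∝ (1 + λ V_DS) in saturation, so I_D2/I_D1 = (1 + λ V_DS2)/(1 + λ V_DS1).
1.92/1.56 = 1.231 = (1 + 7.4 λ)/(1 + 2.93 λ).
Solving: λ (I_D1 V_DS2 − I_D2 V_DS1) = I_D2 − I_D1, so λ = (1.92 − 1.56) / (1.56 × 7.4 − 1.92 × 2.93) = 0.36 / 5.92 = 0.0608 V⁻¹.

λ = 0.0608 V⁻¹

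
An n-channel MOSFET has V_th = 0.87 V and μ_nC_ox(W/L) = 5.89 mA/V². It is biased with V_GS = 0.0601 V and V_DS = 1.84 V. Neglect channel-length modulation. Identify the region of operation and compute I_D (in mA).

V_GS = 0.0601 V < V_th = 0.87 V, so the transistor is in cutoff.

Cutoff; I_D = 0 mA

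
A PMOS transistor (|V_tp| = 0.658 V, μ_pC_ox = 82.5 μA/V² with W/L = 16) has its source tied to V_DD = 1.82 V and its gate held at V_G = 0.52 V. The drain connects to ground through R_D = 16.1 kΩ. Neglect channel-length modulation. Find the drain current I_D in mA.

V_SG = V_DD − V_G = 1.82 − 0.52 = 1.3 V, so V_ov = 1.3 − 0.658 = 0.642 V.
k_p = μ_pC_ox · (W/L) = 1.32 mA/V².
Assume saturation: I_D = ½ k_p V_ov² = 0.5 × 1.32 × 0.642² = 0.272 mA, giving V_SD = V_DD − I_D R_D = 1.82 − 0.272 × 16.1 = -2.56 V.
But -2.56 V < V_ov = 0.642 V, so the device is actually in triode.
In triode I_D = k_p[V_ov V_SD − ½ V_SD²] and I_D = (V_DD − V_SD)/R_D. Equating: 10.6 V_SD² − 14.64 V_SD + 1.82 = 0, giving V_SD = 0.138 V (the root below V_ov).
I_D = (1.82 − 0.138) / 16.1 = 0.104 mA.

I_D = 0.104 mA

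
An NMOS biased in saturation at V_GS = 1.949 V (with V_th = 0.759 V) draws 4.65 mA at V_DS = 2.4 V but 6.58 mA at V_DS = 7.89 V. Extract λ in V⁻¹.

λ = 0.0924 V⁻¹

With V_GS fixed, I_D ∝ (1 + λ V_DS) in saturation, so I_D2/I_D1 = (1 + λ V_DS2)/(1 + λ V_DS1).
6.58/4.65 = 1.415 = (1 + 7.89 λ)/(1 + 2.4 λ).
Solving: λ (I_D1 V_DS2 − I_D2 V_DS1) = I_D2 − I_D1, so λ = (6.58 − 4.65) / (4.65 × 7.89 − 6.58 × 2.4) = 1.93 / 20.9 = 0.0924 V⁻¹.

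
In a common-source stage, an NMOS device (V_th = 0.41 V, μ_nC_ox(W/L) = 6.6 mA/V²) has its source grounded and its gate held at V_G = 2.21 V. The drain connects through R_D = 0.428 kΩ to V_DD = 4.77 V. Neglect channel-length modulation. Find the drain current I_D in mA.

V_GS = V_G = 2.21 V, so V_ov = 2.21 − 0.41 = 1.8 V.
Assume saturation: I_D = ½ k_n V_ov² = 0.5 × 6.6 × 1.8² = 10.7 mA, giving V_DS = V_DD − I_D R_D = 4.77 − 10.7 × 0.428 = 0.194 V.
But 0.194 V < V_ov = 1.8 V, so the device is actually in triode.
In triode I_D = k_n[V_ov V_DS − ½ V_DS²] and I_D = (V_DD − V_DS)/R_D. Equating: 1.41 V_DS² − 6.085 V_DS + 4.77 = 0, giving V_DS = 1.03 V (the root below V_ov).
I_D = (4.77 − 1.03) / 0.428 = 8.74 mA.

I_D = 8.74 mA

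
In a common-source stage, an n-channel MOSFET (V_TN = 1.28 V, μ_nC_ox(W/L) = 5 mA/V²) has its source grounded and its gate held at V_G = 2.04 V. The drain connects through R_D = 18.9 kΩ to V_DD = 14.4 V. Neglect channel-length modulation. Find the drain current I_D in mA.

I_D = 0.750 mA

V_GS = V_G = 2.04 V, so V_ov = 2.04 − 1.28 = 0.76 V.
Assume saturation: I_D = ½ k_n V_ov² = 0.5 × 5 × 0.76² = 1.44 mA, giving V_DS = V_DD − I_D R_D = 14.4 − 1.44 × 18.9 = -12.9 V.
But -12.9 V < V_ov = 0.76 V, so the device is actually in triode.
In triode I_D = k_n[V_ov V_DS − ½ V_DS²] and I_D = (V_DD − V_DS)/R_D. Equating: 47.2 V_DS² − 72.82 V_DS + 14.4 = 0, giving V_DS = 0.233 V (the root below V_ov).
I_D = (14.4 − 0.233) / 18.9 = 0.75 mA.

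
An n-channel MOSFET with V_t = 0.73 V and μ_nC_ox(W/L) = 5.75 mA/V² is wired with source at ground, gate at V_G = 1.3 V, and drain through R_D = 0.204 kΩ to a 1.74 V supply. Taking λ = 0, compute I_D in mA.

V_GS = V_G = 1.3 V, so V_ov = 1.3 − 0.73 = 0.57 V.
Assume saturation: I_D = ½ k_n V_ov² = 0.5 × 5.75 × 0.57² = 0.934 mA, giving V_DS = V_DD − I_D R_D = 1.74 − 0.934 × 0.204 = 1.55 V.
V_DS = 1.55 V ≥ V_ov = 0.57 V, confirming saturation.

I_D = 0.934 mA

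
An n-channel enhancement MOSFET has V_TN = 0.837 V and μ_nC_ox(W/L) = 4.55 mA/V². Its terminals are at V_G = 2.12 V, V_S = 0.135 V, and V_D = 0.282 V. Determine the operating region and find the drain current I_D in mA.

Triode; I_D = 0.719 mA

V_GS = V_G − V_S = 2.12 − 0.135 = 1.99 V; V_DS = V_D − V_S = 0.282 − 0.135 = 0.147 V.
V_ov = V_GS − V_TN = 1.99 − 0.837 = 1.15 V.
Since V_DS = 0.147 V < V_ov = 1.15 V, the device is in the triode region.
I_D = k_n [V_ov · V_DS − ½ V_DS²] = 4.55 × [1.15 × 0.147 − 0.5 × 0.147²] = 0.719 mA.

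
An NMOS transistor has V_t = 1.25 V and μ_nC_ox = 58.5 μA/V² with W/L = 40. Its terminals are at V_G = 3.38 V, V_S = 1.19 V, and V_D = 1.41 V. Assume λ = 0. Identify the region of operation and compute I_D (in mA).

Triode; I_D = 0.427 mA

V_GS = V_G − V_S = 3.38 − 1.19 = 2.19 V; V_DS = V_D − V_S = 1.41 − 1.19 = 0.22 V.
k_n = μ_nC_ox · (W/L) = 2.34 mA/V².
V_ov = V_GS − V_t = 2.19 − 1.25 = 0.94 V.
Since V_DS = 0.22 V < V_ov = 0.94 V, the device is in the triode region.
I_D = k_n [V_ov · V_DS − ½ V_DS²] = 2.34 × [0.94 × 0.22 − 0.5 × 0.22²] = 0.427 mA.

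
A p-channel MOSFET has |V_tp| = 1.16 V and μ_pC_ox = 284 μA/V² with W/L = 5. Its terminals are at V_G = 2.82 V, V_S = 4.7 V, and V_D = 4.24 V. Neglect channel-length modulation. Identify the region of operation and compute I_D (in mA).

V_SG = V_S − V_G = 4.7 − 2.82 = 1.88 V; V_SD = V_S − V_D = 4.7 − 4.24 = 0.46 V.
k_p = μ_pC_ox · (W/L) = 1.42 mA/V².
V_ov = V_SG − |V_tp| = 1.88 − 1.16 = 0.72 V.
Since V_SD = 0.46 V < V_ov = 0.72 V, the device is in the triode region.
I_D = k_p [V_ov · V_SD − ½ V_SD²] = 1.42 × [0.72 × 0.46 − 0.5 × 0.46²] = 0.32 mA.

Triode; I_D = 0.320 mA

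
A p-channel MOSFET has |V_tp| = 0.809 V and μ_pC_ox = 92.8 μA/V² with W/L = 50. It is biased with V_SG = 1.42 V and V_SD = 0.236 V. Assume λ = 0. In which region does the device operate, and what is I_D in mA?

Triode; I_D = 0.540 mA

k_p = μ_pC_ox · (W/L) = 4.64 mA/V².
V_ov = V_SG − |V_tp| = 1.42 − 0.809 = 0.611 V.
Since V_SD = 0.236 V < V_ov = 0.611 V, the device is in the triode region.
I_D = k_p [V_ov · V_SD − ½ V_SD²] = 4.64 × [0.611 × 0.236 − 0.5 × 0.236²] = 0.54 mA.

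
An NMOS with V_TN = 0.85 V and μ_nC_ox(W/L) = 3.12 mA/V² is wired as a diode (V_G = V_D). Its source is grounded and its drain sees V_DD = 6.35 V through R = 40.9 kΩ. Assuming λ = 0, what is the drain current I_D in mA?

With gate tied to drain, V_GS = V_DS ≥ V_GS − V_TN, so the device is in saturation.
KCL at the drain: ½ k_n (V_GS − V_TN)² = (V_DD − V_GS)/R.
Let x = V_GS − 0.85. Then 63.8 x² + x − 5.5 = 0, giving x = 0.286 V (positive root), so V_GS = 1.14 V.
I_D = (V_DD − V_GS)/R = (6.35 − 1.14) / 40.9 = 0.127 mA.

I_D = 0.127 mA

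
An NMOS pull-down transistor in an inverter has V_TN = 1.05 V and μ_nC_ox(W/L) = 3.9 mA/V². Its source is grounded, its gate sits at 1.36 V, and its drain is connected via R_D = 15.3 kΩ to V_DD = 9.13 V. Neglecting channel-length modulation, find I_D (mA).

I_D = 0.187 mA

V_GS = V_G = 1.36 V, so V_ov = 1.36 − 1.05 = 0.31 V.
Assume saturation: I_D = ½ k_n V_ov² = 0.5 × 3.9 × 0.31² = 0.187 mA, giving V_DS = V_DD − I_D R_D = 9.13 − 0.187 × 15.3 = 6.26 V.
V_DS = 6.26 V ≥ V_ov = 0.31 V, confirming saturation.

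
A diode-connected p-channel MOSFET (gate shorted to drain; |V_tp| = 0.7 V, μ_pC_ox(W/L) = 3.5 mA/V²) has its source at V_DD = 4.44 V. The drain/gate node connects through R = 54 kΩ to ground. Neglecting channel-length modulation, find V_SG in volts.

With gate tied to drain, V_SG = V_SD ≥ V_SG − |V_tp|, so the device is in saturation.
KCL at the drain: ½ k_p (V_SG − |V_tp|)² = (V_DD − V_SG)/R.
Let x = V_SG − 0.7. Then 94.5 x² + x − 3.74 = 0, giving x = 0.194 V (positive root), so V_SG = 0.894 V.
I_D = (V_DD − V_SG)/R = (4.44 − 0.894) / 54 = 0.0657 mA.

V_SG = 0.894 V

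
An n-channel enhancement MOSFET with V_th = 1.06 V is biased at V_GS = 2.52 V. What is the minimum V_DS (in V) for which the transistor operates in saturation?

The boundary between triode and saturation is V_DS = V_GS − V_th = V_ov.
V_ov = 2.52 − 1.06 = 1.46 V.

V_DS,sat = 1.46 V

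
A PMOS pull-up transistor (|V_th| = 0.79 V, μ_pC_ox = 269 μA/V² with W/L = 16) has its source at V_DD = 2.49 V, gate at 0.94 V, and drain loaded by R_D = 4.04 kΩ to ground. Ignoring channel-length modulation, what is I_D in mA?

V_SG = V_DD − V_G = 2.49 − 0.94 = 1.55 V, so V_ov = 1.55 − 0.79 = 0.76 V.
k_p = μ_pC_ox · (W/L) = 4.304 mA/V².
Assume saturation: I_D = ½ k_p V_ov² = 0.5 × 4.304 × 0.76² = 1.24 mA, giving V_SD = V_DD − I_D R_D = 2.49 − 1.24 × 4.04 = -2.53 V.
But -2.53 V < V_ov = 0.76 V, so the device is actually in triode.
In triode I_D = k_p[V_ov V_SD − ½ V_SD²] and I_D = (V_DD − V_SD)/R_D. Equating: 8.69 V_SD² − 14.22 V_SD + 2.49 = 0, giving V_SD = 0.2 V (the root below V_ov).
I_D = (2.49 − 0.2) / 4.04 = 0.567 mA.

I_D = 0.567 mA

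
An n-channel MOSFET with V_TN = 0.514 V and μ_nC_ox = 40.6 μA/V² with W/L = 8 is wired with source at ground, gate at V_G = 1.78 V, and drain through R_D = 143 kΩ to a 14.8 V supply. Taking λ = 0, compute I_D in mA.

V_GS = V_G = 1.78 V, so V_ov = 1.78 − 0.514 = 1.27 V.
k_n = μ_nC_ox · (W/L) = 0.3248 mA/V².
Assume saturation: I_D = ½ k_n V_ov² = 0.5 × 0.3248 × 1.27² = 0.26 mA, giving V_DS = V_DD − I_D R_D = 14.8 − 0.26 × 143 = -22.4 V.
But -22.4 V < V_ov = 1.27 V, so the device is actually in triode.
In triode I_D = k_n[V_ov V_DS − ½ V_DS²] and I_D = (V_DD − V_DS)/R_D. Equating: 23.2 V_DS² − 59.8 V_DS + 14.8 = 0, giving V_DS = 0.277 V (the root below V_ov).
I_D = (14.8 − 0.277) / 143 = 0.102 mA.

I_D = 0.102 mA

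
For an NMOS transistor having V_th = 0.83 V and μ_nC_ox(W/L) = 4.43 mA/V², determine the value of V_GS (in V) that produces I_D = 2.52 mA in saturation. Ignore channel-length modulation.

V_GS = 1.90 V

In saturation I_D = ½ k_n (V_GS − V_th)², so V_GS − V_th = √(2 I_D / k_n) = √(2 × 2.52 / 4.43) = 1.07 V.
V_GS = 0.83 + 1.07 = 1.9 V.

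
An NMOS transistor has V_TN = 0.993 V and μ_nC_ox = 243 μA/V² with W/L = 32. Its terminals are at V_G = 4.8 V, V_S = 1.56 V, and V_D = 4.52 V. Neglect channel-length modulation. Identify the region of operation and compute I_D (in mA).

V_GS = V_G − V_S = 4.8 − 1.56 = 3.24 V; V_DS = V_D − V_S = 4.52 − 1.56 = 2.96 V.
k_n = μ_nC_ox · (W/L) = 7.776 mA/V².
V_ov = V_GS − V_TN = 3.24 − 0.993 = 2.25 V.
Since V_DS = 2.96 V ≥ V_ov = 2.25 V, the device is in saturation.
I_D = ½ k_n V_ov² = 0.5 × 7.776 × 2.25² = 19.6 mA.

Saturation; I_D = 19.6 mA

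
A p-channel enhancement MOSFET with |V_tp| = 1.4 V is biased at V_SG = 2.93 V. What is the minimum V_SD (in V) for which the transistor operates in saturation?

The boundary between triode and saturation is V_SD = V_SG − |V_tp| = V_ov.
V_ov = 2.93 − 1.4 = 1.53 V.

V_SD,sat = 1.53 V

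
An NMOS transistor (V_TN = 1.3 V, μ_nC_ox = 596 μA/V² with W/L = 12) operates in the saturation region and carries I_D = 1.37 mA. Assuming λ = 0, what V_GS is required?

k_n = μ_nC_ox · (W/L) = 7.152 mA/V².
In saturation I_D = ½ k_n (V_GS − V_TN)², so V_GS − V_TN = √(2 I_D / k_n) = √(2 × 1.37 / 7.152) = 0.619 V.
V_GS = 1.3 + 0.619 = 1.92 V.

V_GS = 1.92 V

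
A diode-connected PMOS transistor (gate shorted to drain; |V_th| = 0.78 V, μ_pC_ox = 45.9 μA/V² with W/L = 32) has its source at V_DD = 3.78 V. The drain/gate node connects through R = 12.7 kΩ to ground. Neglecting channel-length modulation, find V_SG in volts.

With gate tied to drain, V_SG = V_SD ≥ V_SG − |V_th|, so the device is in saturation.
k_p = μ_pC_ox · (W/L) = 1.469 mA/V².
KCL at the drain: ½ k_p (V_SG − |V_th|)² = (V_DD − V_SG)/R.
Let x = V_SG − 0.78. Then 9.33 x² + x − 3 = 0, giving x = 0.516 V (positive root), so V_SG = 1.3 V.
I_D = (V_DD − V_SG)/R = (3.78 − 1.3) / 12.7 = 0.196 mA.

V_SG = 1.30 V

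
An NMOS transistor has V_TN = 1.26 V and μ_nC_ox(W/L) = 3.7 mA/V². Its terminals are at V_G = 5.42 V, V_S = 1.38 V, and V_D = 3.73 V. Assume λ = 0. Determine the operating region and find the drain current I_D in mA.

V_GS = V_G − V_S = 5.42 − 1.38 = 4.04 V; V_DS = V_D − V_S = 3.73 − 1.38 = 2.35 V.
V_ov = V_GS − V_TN = 4.04 − 1.26 = 2.78 V.
Since V_DS = 2.35 V < V_ov = 2.78 V, the device is in the triode region.
I_D = k_n [V_ov · V_DS − ½ V_DS²] = 3.7 × [2.78 × 2.35 − 0.5 × 2.35²] = 14 mA.

Triode; I_D = 14.0 mA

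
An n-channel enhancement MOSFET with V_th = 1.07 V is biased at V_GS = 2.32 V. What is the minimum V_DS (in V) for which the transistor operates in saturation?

V_DS,sat = 1.25 V

The boundary between triode and saturation is V_DS = V_GS − V_th = V_ov.
V_ov = 2.32 − 1.07 = 1.25 V.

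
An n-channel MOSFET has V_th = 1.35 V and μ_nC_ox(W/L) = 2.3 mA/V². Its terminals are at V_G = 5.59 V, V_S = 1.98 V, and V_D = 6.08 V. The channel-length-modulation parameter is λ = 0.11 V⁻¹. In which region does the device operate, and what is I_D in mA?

Saturation; I_D = 8.52 mA

V_GS = V_G − V_S = 5.59 − 1.98 = 3.61 V; V_DS = V_D − V_S = 6.08 − 1.98 = 4.1 V.
V_ov = V_GS − V_th = 3.61 − 1.35 = 2.26 V.
Since V_DS = 4.1 V ≥ V_ov = 2.26 V, the device is in saturation.
I_D = ½ k_n V_ov² (1 + λ V_DS) = 0.5 × 2.3 × 2.26² × (1 + 0.11 × 4.1) = 8.52 mA.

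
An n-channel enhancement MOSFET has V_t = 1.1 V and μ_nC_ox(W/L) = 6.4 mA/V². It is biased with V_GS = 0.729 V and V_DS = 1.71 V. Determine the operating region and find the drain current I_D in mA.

V_GS = 0.729 V < V_t = 1.1 V, so the transistor is in cutoff.

Cutoff; I_D = 0 mA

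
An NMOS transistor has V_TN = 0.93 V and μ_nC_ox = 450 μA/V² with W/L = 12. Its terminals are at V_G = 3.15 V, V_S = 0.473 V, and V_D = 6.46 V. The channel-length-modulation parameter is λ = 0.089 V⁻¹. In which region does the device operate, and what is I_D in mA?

Saturation; I_D = 12.6 mA

V_GS = V_G − V_S = 3.15 − 0.473 = 2.68 V; V_DS = V_D − V_S = 6.46 − 0.473 = 5.99 V.
k_n = μ_nC_ox · (W/L) = 5.4 mA/V².
V_ov = V_GS − V_TN = 2.68 − 0.93 = 1.75 V.
Since V_DS = 5.99 V ≥ V_ov = 1.75 V, the device is in saturation.
I_D = ½ k_n V_ov² (1 + λ V_DS) = 0.5 × 5.4 × 1.75² × (1 + 0.089 × 5.99) = 12.6 mA.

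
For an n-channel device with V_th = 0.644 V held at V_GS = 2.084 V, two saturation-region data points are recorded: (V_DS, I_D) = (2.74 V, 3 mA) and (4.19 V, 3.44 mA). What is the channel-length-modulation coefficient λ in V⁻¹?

With V_GS fixed, I_D ∝ (1 + λ V_DS) in saturation, so I_D2/I_D1 = (1 + λ V_DS2)/(1 + λ V_DS1).
3.44/3 = 1.147 = (1 + 4.19 λ)/(1 + 2.74 λ).
Solving: λ (I_D1 V_DS2 − I_D2 V_DS1) = I_D2 − I_D1, so λ = (3.44 − 3) / (3 × 4.19 − 3.44 × 2.74) = 0.44 / 3.14 = 0.14 V⁻¹.

λ = 0.140 V⁻¹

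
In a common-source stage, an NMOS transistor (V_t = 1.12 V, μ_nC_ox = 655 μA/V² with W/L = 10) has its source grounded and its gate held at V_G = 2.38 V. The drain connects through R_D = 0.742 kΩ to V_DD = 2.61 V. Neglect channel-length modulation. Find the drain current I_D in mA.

V_GS = V_G = 2.38 V, so V_ov = 2.38 − 1.12 = 1.26 V.
k_n = μ_nC_ox · (W/L) = 6.55 mA/V².
Assume saturation: I_D = ½ k_n V_ov² = 0.5 × 6.55 × 1.26² = 5.2 mA, giving V_DS = V_DD − I_D R_D = 2.61 − 5.2 × 0.742 = -1.25 V.
But -1.25 V < V_ov = 1.26 V, so the device is actually in triode.
In triode I_D = k_n[V_ov V_DS − ½ V_DS²] and I_D = (V_DD − V_DS)/R_D. Equating: 2.43 V_DS² − 7.124 V_DS + 2.61 = 0, giving V_DS = 0.429 V (the root below V_ov).
I_D = (2.61 − 0.429) / 0.742 = 2.94 mA.

I_D = 2.94 mA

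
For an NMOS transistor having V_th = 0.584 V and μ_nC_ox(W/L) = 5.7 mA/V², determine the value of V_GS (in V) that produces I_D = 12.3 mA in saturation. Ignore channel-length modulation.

V_GS = 2.66 V

In saturation I_D = ½ k_n (V_GS − V_th)², so V_GS − V_th = √(2 I_D / k_n) = √(2 × 12.3 / 5.7) = 2.08 V.
V_GS = 0.584 + 2.08 = 2.66 V.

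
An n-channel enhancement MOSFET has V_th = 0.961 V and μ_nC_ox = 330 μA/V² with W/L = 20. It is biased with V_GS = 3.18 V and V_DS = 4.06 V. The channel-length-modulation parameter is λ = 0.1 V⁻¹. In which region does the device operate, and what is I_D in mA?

Saturation; I_D = 22.8 mA

k_n = μ_nC_ox · (W/L) = 6.6 mA/V².
V_ov = V_GS − V_th = 3.18 − 0.961 = 2.22 V.
Since V_DS = 4.06 V ≥ V_ov = 2.22 V, the device is in saturation.
I_D = ½ k_n V_ov² (1 + λ V_DS) = 0.5 × 6.6 × 2.22² × (1 + 0.1 × 4.06) = 22.8 mA.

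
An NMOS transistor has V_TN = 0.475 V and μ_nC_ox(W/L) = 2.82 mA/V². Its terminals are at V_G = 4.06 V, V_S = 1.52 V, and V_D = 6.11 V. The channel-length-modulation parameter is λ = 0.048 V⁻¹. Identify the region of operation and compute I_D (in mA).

V_GS = V_G − V_S = 4.06 − 1.52 = 2.54 V; V_DS = V_D − V_S = 6.11 − 1.52 = 4.59 V.
V_ov = V_GS − V_TN = 2.54 − 0.475 = 2.06 V.
Since V_DS = 4.59 V ≥ V_ov = 2.06 V, the device is in saturation.
I_D = ½ k_n V_ov² (1 + λ V_DS) = 0.5 × 2.82 × 2.06² × (1 + 0.048 × 4.59) = 7.34 mA.

Saturation; I_D = 7.34 mA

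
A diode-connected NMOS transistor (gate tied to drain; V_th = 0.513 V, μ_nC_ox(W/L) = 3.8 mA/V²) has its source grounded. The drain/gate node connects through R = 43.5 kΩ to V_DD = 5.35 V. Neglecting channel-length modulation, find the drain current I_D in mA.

I_D = 0.106 mA

With gate tied to drain, V_GS = V_DS ≥ V_GS − V_th, so the device is in saturation.
KCL at the drain: ½ k_n (V_GS − V_th)² = (V_DD − V_GS)/R.
Let x = V_GS − 0.513. Then 82.6 x² + x − 4.837 = 0, giving x = 0.236 V (positive root), so V_GS = 0.749 V.
I_D = (V_DD − V_GS)/R = (5.35 − 0.749) / 43.5 = 0.106 mA.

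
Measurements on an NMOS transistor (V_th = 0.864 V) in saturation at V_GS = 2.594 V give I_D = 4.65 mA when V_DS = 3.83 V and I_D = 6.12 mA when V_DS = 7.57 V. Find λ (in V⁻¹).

With V_GS fixed, I_D ∝ (1 + λ V_DS) in saturation, so I_D2/I_D1 = (1 + λ V_DS2)/(1 + λ V_DS1).
6.12/4.65 = 1.316 = (1 + 7.57 λ)/(1 + 3.83 λ).
Solving: λ (I_D1 V_DS2 − I_D2 V_DS1) = I_D2 − I_D1, so λ = (6.12 − 4.65) / (4.65 × 7.57 − 6.12 × 3.83) = 1.47 / 11.8 = 0.125 V⁻¹.

λ = 0.125 V⁻¹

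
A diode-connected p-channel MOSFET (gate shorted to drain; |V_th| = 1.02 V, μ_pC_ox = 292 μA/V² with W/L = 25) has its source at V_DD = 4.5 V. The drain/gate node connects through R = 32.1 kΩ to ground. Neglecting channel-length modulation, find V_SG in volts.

With gate tied to drain, V_SG = V_SD ≥ V_SG − |V_th|, so the device is in saturation.
k_p = μ_pC_ox · (W/L) = 7.3 mA/V².
KCL at the drain: ½ k_p (V_SG − |V_th|)² = (V_DD − V_SG)/R.
Let x = V_SG − 1.02. Then 117 x² + x − 3.48 = 0, giving x = 0.168 V (positive root), so V_SG = 1.19 V.
I_D = (V_DD − V_SG)/R = (4.5 − 1.19) / 32.1 = 0.103 mA.

V_SG = 1.19 V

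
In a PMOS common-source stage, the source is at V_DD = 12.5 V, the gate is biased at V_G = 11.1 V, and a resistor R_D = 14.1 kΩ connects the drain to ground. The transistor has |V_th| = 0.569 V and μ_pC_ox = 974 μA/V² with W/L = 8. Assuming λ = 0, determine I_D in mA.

V_SG = V_DD − V_G = 12.5 − 11.1 = 1.4 V, so V_ov = 1.4 − 0.569 = 0.831 V.
k_p = μ_pC_ox · (W/L) = 7.792 mA/V².
Assume saturation: I_D = ½ k_p V_ov² = 0.5 × 7.792 × 0.831² = 2.69 mA, giving V_SD = V_DD − I_D R_D = 12.5 − 2.69 × 14.1 = -25.4 V.
But -25.4 V < V_ov = 0.831 V, so the device is actually in triode.
In triode I_D = k_p[V_ov V_SD − ½ V_SD²] and I_D = (V_DD − V_SD)/R_D. Equating: 54.9 V_SD² − 92.3 V_SD + 12.5 = 0, giving V_SD = 0.149 V (the root below V_ov).
I_D = (12.5 − 0.149) / 14.1 = 0.876 mA.

I_D = 0.876 mA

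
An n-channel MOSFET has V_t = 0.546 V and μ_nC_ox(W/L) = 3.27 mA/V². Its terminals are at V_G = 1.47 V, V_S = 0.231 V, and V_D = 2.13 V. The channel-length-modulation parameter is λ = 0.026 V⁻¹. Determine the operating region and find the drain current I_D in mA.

Saturation; I_D = 0.824 mA

V_GS = V_G − V_S = 1.47 − 0.231 = 1.24 V; V_DS = V_D − V_S = 2.13 − 0.231 = 1.9 V.
V_ov = V_GS − V_t = 1.24 − 0.546 = 0.693 V.
Since V_DS = 1.9 V ≥ V_ov = 0.693 V, the device is in saturation.
I_D = ½ k_n V_ov² (1 + λ V_DS) = 0.5 × 3.27 × 0.693² × (1 + 0.026 × 1.9) = 0.824 mA.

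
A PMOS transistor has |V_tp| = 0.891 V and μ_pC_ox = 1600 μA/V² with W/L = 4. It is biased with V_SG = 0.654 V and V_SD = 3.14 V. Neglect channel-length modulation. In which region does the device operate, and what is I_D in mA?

V_SG = 0.654 V < |V_tp| = 0.891 V, so the transistor is in cutoff.

Cutoff; I_D = 0 mA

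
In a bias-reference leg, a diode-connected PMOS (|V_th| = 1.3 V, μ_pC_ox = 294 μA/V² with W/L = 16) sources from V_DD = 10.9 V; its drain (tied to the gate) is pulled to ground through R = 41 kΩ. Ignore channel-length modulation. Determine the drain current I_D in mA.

With gate tied to drain, V_SG = V_SD ≥ V_SG − |V_th|, so the device is in saturation.
k_p = μ_pC_ox · (W/L) = 4.704 mA/V².
KCL at the drain: ½ k_p (V_SG − |V_th|)² = (V_DD − V_SG)/R.
Let x = V_SG − 1.3. Then 96.4 x² + x − 9.6 = 0, giving x = 0.31 V (positive root), so V_SG = 1.61 V.
I_D = (V_DD − V_SG)/R = (10.9 − 1.61) / 41 = 0.227 mA.

I_D = 0.227 mA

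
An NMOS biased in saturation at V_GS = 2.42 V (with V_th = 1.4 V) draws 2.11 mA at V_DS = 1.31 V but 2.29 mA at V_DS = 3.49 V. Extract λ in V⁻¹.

With V_GS fixed, I_D ∝ (1 + λ V_DS) in saturation, so I_D2/I_D1 = (1 + λ V_DS2)/(1 + λ V_DS1).
2.29/2.11 = 1.085 = (1 + 3.49 λ)/(1 + 1.31 λ).
Solving: λ (I_D1 V_DS2 − I_D2 V_DS1) = I_D2 − I_D1, so λ = (2.29 − 2.11) / (2.11 × 3.49 − 2.29 × 1.31) = 0.18 / 4.36 = 0.0412 V⁻¹.

λ = 0.0412 V⁻¹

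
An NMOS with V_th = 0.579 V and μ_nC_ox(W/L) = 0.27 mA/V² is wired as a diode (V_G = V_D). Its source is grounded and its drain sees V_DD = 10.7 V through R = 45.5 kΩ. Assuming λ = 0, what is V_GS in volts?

V_GS = 1.78 V

With gate tied to drain, V_GS = V_DS ≥ V_GS − V_th, so the device is in saturation.
KCL at the drain: ½ k_n (V_GS − V_th)² = (V_DD − V_GS)/R.
Let x = V_GS − 0.579. Then 6.14 x² + x − 10.12 = 0, giving x = 1.2 V (positive root), so V_GS = 1.78 V.
I_D = (V_DD − V_GS)/R = (10.7 − 1.78) / 45.5 = 0.196 mA.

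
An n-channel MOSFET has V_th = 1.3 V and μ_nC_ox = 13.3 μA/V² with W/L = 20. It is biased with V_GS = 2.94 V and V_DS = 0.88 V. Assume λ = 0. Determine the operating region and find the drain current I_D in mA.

k_n = μ_nC_ox · (W/L) = 0.266 mA/V².
V_ov = V_GS − V_th = 2.94 − 1.3 = 1.64 V.
Since V_DS = 0.88 V < V_ov = 1.64 V, the device is in the triode region.
I_D = k_n [V_ov · V_DS − ½ V_DS²] = 0.266 × [1.64 × 0.88 − 0.5 × 0.88²] = 0.281 mA.

Triode; I_D = 0.281 mA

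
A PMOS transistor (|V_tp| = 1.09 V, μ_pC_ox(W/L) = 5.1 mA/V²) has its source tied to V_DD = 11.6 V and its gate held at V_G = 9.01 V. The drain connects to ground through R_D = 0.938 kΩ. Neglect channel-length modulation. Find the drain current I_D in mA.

I_D = 5.74 mA

V_SG = V_DD − V_G = 11.6 − 9.01 = 2.59 V, so V_ov = 2.59 − 1.09 = 1.5 V.
Assume saturation: I_D = ½ k_p V_ov² = 0.5 × 5.1 × 1.5² = 5.74 mA, giving V_SD = V_DD − I_D R_D = 11.6 − 5.74 × 0.938 = 6.22 V.
V_SD = 6.22 V ≥ V_ov = 1.5 V, confirming saturation.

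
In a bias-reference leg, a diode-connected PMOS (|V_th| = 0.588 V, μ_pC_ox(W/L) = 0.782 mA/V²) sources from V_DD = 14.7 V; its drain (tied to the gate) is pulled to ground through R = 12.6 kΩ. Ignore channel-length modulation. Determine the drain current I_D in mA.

With gate tied to drain, V_SG = V_SD ≥ V_SG − |V_th|, so the device is in saturation.
KCL at the drain: ½ k_p (V_SG − |V_th|)² = (V_DD − V_SG)/R.
Let x = V_SG − 0.588. Then 4.93 x² + x − 14.11 = 0, giving x = 1.59 V (positive root), so V_SG = 2.18 V.
I_D = (V_DD − V_SG)/R = (14.7 − 2.18) / 12.6 = 0.993 mA.

I_D = 0.993 mA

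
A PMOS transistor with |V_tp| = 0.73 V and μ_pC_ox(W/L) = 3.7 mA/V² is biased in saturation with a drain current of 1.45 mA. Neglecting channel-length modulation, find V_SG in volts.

V_SG = 1.62 V

In saturation I_D = ½ k_p (V_SG − |V_tp|)², so V_SG − |V_tp| = √(2 I_D / k_p) = √(2 × 1.45 / 3.7) = 0.885 V.
V_SG = 0.73 + 0.885 = 1.62 V.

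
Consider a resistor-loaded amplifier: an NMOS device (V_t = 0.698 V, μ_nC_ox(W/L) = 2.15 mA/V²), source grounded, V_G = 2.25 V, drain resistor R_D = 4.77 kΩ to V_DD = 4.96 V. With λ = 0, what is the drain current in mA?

V_GS = V_G = 2.25 V, so V_ov = 2.25 − 0.698 = 1.55 V.
Assume saturation: I_D = ½ k_n V_ov² = 0.5 × 2.15 × 1.55² = 2.59 mA, giving V_DS = V_DD − I_D R_D = 4.96 − 2.59 × 4.77 = -7.39 V.
But -7.39 V < V_ov = 1.55 V, so the device is actually in triode.
In triode I_D = k_n[V_ov V_DS − ½ V_DS²] and I_D = (V_DD − V_DS)/R_D. Equating: 5.13 V_DS² − 16.92 V_DS + 4.96 = 0, giving V_DS = 0.325 V (the root below V_ov).
I_D = (4.96 − 0.325) / 4.77 = 0.972 mA.

I_D = 0.972 mA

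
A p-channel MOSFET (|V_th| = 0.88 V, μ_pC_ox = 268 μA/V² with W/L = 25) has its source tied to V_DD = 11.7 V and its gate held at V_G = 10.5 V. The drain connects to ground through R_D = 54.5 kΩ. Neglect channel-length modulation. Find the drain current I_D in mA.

V_SG = V_DD − V_G = 11.7 − 10.5 = 1.2 V, so V_ov = 1.2 − 0.88 = 0.32 V.
k_p = μ_pC_ox · (W/L) = 6.7 mA/V².
Assume saturation: I_D = ½ k_p V_ov² = 0.5 × 6.7 × 0.32² = 0.343 mA, giving V_SD = V_DD − I_D R_D = 11.7 − 0.343 × 54.5 = -7 V.
But -7 V < V_ov = 0.32 V, so the device is actually in triode.
In triode I_D = k_p[V_ov V_SD − ½ V_SD²] and I_D = (V_DD − V_SD)/R_D. Equating: 183 V_SD² − 117.8 V_SD + 11.7 = 0, giving V_SD = 0.123 V (the root below V_ov).
I_D = (11.7 − 0.123) / 54.5 = 0.212 mA.

I_D = 0.212 mA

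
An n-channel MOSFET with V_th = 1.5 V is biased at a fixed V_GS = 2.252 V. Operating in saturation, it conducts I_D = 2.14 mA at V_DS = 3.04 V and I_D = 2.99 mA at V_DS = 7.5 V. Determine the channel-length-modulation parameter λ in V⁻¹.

With V_GS fixed, I_D ∝ (1 + λ V_DS) in saturation, so I_D2/I_D1 = (1 + λ V_DS2)/(1 + λ V_DS1).
2.99/2.14 = 1.397 = (1 + 7.5 λ)/(1 + 3.04 λ).
Solving: λ (I_D1 V_DS2 − I_D2 V_DS1) = I_D2 − I_D1, so λ = (2.99 − 2.14) / (2.14 × 7.5 − 2.99 × 3.04) = 0.85 / 6.96 = 0.122 V⁻¹.

λ = 0.122 V⁻¹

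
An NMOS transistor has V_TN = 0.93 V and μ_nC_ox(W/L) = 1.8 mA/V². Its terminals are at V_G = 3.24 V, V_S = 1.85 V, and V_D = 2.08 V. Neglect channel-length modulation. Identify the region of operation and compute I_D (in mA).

Triode; I_D = 0.143 mA

V_GS = V_G − V_S = 3.24 − 1.85 = 1.39 V; V_DS = V_D − V_S = 2.08 − 1.85 = 0.23 V.
V_ov = V_GS − V_TN = 1.39 − 0.93 = 0.46 V.
Since V_DS = 0.23 V < V_ov = 0.46 V, the device is in the triode region.
I_D = k_n [V_ov · V_DS − ½ V_DS²] = 1.8 × [0.46 × 0.23 − 0.5 × 0.23²] = 0.143 mA.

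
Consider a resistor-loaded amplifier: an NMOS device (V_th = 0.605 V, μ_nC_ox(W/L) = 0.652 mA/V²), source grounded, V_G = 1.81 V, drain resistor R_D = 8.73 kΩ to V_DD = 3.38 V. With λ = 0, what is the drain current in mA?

V_GS = V_G = 1.81 V, so V_ov = 1.81 − 0.605 = 1.21 V.
Assume saturation: I_D = ½ k_n V_ov² = 0.5 × 0.652 × 1.21² = 0.473 mA, giving V_DS = V_DD − I_D R_D = 3.38 − 0.473 × 8.73 = -0.752 V.
But -0.752 V < V_ov = 1.21 V, so the device is actually in triode.
In triode I_D = k_n[V_ov V_DS − ½ V_DS²] and I_D = (V_DD − V_DS)/R_D. Equating: 2.85 V_DS² − 7.859 V_DS + 3.38 = 0, giving V_DS = 0.533 V (the root below V_ov).
I_D = (3.38 − 0.533) / 8.73 = 0.326 mA.

I_D = 0.326 mA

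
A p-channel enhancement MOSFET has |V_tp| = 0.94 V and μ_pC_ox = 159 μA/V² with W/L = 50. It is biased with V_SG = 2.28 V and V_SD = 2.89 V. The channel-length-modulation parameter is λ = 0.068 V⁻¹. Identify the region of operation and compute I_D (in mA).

Saturation; I_D = 8.54 mA

k_p = μ_pC_ox · (W/L) = 7.95 mA/V².
V_ov = V_SG − |V_tp| = 2.28 − 0.94 = 1.34 V.
Since V_SD = 2.89 V ≥ V_ov = 1.34 V, the device is in saturation.
I_D = ½ k_p V_ov² (1 + λ V_SD) = 0.5 × 7.95 × 1.34² × (1 + 0.068 × 2.89) = 8.54 mA.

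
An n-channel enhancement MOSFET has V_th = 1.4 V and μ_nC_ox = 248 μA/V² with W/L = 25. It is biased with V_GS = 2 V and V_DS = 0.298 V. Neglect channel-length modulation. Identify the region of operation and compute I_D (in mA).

Triode; I_D = 0.833 mA

k_n = μ_nC_ox · (W/L) = 6.2 mA/V².
V_ov = V_GS − V_th = 2 − 1.4 = 0.6 V.
Since V_DS = 0.298 V < V_ov = 0.6 V, the device is in the triode region.
I_D = k_n [V_ov · V_DS − ½ V_DS²] = 6.2 × [0.6 × 0.298 − 0.5 × 0.298²] = 0.833 mA.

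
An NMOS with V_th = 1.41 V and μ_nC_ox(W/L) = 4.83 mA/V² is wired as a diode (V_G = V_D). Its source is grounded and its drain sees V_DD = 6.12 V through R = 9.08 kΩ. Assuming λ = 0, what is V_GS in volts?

With gate tied to drain, V_GS = V_DS ≥ V_GS − V_th, so the device is in saturation.
KCL at the drain: ½ k_n (V_GS − V_th)² = (V_DD − V_GS)/R.
Let x = V_GS − 1.41. Then 21.9 x² + x − 4.71 = 0, giving x = 0.441 V (positive root), so V_GS = 1.85 V.
I_D = (V_DD − V_GS)/R = (6.12 − 1.85) / 9.08 = 0.47 mA.

V_GS = 1.85 V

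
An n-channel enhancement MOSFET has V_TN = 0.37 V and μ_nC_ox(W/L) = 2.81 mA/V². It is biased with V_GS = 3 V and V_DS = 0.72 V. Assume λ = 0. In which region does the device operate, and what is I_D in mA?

V_ov = V_GS − V_TN = 3 − 0.37 = 2.63 V.
Since V_DS = 0.72 V < V_ov = 2.63 V, the device is in the triode region.
I_D = k_n [V_ov · V_DS − ½ V_DS²] = 2.81 × [2.63 × 0.72 − 0.5 × 0.72²] = 4.59 mA.

Triode; I_D = 4.59 mA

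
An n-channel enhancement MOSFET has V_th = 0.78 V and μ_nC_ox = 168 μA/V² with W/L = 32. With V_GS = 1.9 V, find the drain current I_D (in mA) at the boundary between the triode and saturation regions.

I_D = 3.37 mA

At the boundary V_DS = V_ov = V_GS − V_th = 1.9 − 0.78 = 1.12 V.
k_n = μ_nC_ox · (W/L) = 5.376 mA/V².
I_D = ½ k_n V_ov² = 0.5 × 5.376 × 1.12² = 3.37 mA.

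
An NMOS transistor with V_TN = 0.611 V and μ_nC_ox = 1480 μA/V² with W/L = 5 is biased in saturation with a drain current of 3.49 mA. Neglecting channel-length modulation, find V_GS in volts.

k_n = μ_nC_ox · (W/L) = 7.4 mA/V².
In saturation I_D = ½ k_n (V_GS − V_TN)², so V_GS − V_TN = √(2 I_D / k_n) = √(2 × 3.49 / 7.4) = 0.971 V.
V_GS = 0.611 + 0.971 = 1.58 V.

V_GS = 1.58 V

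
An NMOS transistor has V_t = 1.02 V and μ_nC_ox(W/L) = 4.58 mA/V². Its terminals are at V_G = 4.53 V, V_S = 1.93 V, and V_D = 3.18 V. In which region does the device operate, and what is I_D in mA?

Triode; I_D = 5.47 mA

V_GS = V_G − V_S = 4.53 − 1.93 = 2.6 V; V_DS = V_D − V_S = 3.18 − 1.93 = 1.25 V.
V_ov = V_GS − V_t = 2.6 − 1.02 = 1.58 V.
Since V_DS = 1.25 V < V_ov = 1.58 V, the device is in the triode region.
I_D = k_n [V_ov · V_DS − ½ V_DS²] = 4.58 × [1.58 × 1.25 − 0.5 × 1.25²] = 5.47 mA.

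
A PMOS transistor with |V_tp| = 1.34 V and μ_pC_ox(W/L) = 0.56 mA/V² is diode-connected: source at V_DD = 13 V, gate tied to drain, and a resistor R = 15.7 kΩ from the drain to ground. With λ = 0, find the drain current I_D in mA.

With gate tied to drain, V_SG = V_SD ≥ V_SG − |V_tp|, so the device is in saturation.
KCL at the drain: ½ k_p (V_SG − |V_tp|)² = (V_DD − V_SG)/R.
Let x = V_SG − 1.34. Then 4.4 x² + x − 11.66 = 0, giving x = 1.52 V (positive root), so V_SG = 2.86 V.
I_D = (V_DD − V_SG)/R = (13 − 2.86) / 15.7 = 0.646 mA.

I_D = 0.646 mA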